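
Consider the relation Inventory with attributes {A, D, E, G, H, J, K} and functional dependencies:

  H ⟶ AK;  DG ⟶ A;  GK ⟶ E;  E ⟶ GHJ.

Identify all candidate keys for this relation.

DE, DGH, DGK

Attribute D never appears on the right-hand side of any dependency, so D must belong to every candidate key.
{D}⁺ = {D}, which is not all of the schema, so we must add further attributes.
{D, E}⁺: E→GHJ adds G, H, J; H→AK adds A, K → {A, D, E, G, H, J, K}. Minimal: {E}⁺ = {A, E, G, H, J, K}; {D}⁺ = {D} — none reach the full schema.
{D, G, H}⁺: H→AK adds A, K; GK→E adds E; E→GHJ adds J → {A, D, E, G, H, J, K}. Minimal: {G, H}⁺ = {A, E, G, H, J, K}; {D, H}⁺ = {A, D, H, K}; {D, G}⁺ = {A, D, G} — none reach the full schema.
{D, G, K}⁺: DG→A adds A; GK→E adds E; E→GHJ adds H, J → {A, D, E, G, H, J, K}. Minimal: {G, K}⁺ = {A, E, G, H, J, K}; {D, K}⁺ = {D, K}; {D, G}⁺ = {A, D, G} — none reach the full schema.
Any other superkey contains one of these as a subset, so there are no further candidate keys.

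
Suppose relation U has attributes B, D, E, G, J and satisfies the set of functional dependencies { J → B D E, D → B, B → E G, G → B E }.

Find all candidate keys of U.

{J}

Attribute J never appears on the right-hand side of any dependency, so J must belong to every candidate key.
{J}⁺ = {B, D, E, G, J}, which is all of the schema, so {J} is the only candidate key.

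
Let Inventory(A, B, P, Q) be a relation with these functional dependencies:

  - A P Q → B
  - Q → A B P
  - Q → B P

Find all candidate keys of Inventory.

Q

Attribute Q never appears on the right-hand side of any dependency, so Q must belong to every candidate key.
{Q}⁺ = {A, B, P, Q}, which is all of the schema, so {Q} is the only candidate key.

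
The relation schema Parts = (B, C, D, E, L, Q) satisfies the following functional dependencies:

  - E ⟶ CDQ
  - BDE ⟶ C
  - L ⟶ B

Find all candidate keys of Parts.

{E, L}

Attributes E, L never appear on any right-hand side, so every candidate key must contain {E, L}.
{E, L}⁺ = {B, C, D, E, L, Q}, which is all of the schema, so {E, L} is the only candidate key.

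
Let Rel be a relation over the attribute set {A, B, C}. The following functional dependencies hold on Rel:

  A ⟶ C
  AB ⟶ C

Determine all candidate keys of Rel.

(A, B)

Attributes A, B never appear on any right-hand side, so every candidate key must contain {A, B}.
{A, B}⁺ = {A, B, C}, which is all of the schema, so {A, B} is the only candidate key.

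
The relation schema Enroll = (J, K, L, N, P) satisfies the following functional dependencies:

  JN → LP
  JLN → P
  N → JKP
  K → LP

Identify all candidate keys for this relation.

Attribute N never appears on the right-hand side of any dependency, so N must belong to every candidate key.
{N}⁺ = {J, K, L, N, P}, which is all of the schema, so {N} is the only candidate key.

(N)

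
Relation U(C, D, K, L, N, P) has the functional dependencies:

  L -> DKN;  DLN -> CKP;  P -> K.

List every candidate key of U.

L

Attribute L never appears on the right-hand side of any dependency, so L must belong to every candidate key.
{L}⁺ = {C, D, K, L, N, P}, which is all of the schema, so {L} is the only candidate key.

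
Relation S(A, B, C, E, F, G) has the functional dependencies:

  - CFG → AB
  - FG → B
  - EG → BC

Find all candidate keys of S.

EFG

Attributes E, F, G never appear on any right-hand side, so every candidate key must contain {E, F, G}.
{E, F, G}⁺ = {A, B, C, E, F, G}, which is all of the schema, so {E, F, G} is the only candidate key.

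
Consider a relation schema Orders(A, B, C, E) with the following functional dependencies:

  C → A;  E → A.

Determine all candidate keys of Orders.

Attributes B, C, E never appear on any right-hand side, so every candidate key must contain {B, C, E}.
{B, C, E}⁺ = {A, B, C, E}, which is all of the schema, so {B, C, E} is the only candidate key.

{B, C, E}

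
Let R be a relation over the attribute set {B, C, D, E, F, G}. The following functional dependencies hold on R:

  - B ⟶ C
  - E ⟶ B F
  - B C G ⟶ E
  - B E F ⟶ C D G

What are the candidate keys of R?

E; BG

{E}⁺: E→BF adds B, F; BEF→CDG adds C, D, G → {B, C, D, E, F, G}.
{B, G}⁺: B→C adds C; BCG→E adds E; E→BF adds F; BEF→CDG adds D → {B, C, D, E, F, G}. Minimal: {G}⁺ = {G}; {B}⁺ = {B, C} — none reach the full schema.
Any other superkey contains one of these as a subset, so there are no further candidate keys.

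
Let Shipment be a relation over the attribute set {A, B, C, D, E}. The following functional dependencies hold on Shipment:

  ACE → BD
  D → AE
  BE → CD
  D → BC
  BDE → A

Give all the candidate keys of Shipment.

{D}⁺: D→AE adds A, E; D→BC adds B, C → {A, B, C, D, E}.
{B, E}⁺: BE→CD adds C, D; BDE→A adds A → {A, B, C, D, E}.
{A, C, E}⁺: ACE→BD adds B, D → {A, B, C, D, E}.
Any other superkey contains one of these as a subset, so there are no further candidate keys.

{D}, {B, E}, {A, C, E}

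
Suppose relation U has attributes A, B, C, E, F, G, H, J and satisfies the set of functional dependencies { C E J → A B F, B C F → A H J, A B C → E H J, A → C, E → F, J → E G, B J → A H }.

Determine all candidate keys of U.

{A, B}, {A, J}, {B, J}, {C, J}, {B, C, E}, {B, C, F}

{A, B}⁺: A→C adds C; ABC→EHJ adds E, H, J; E→F adds F; J→EG adds G → {A, B, C, E, F, G, H, J}. Minimal: {B}⁺ = {B}; {A}⁺ = {A, C} — none reach the full schema.
{A, J}⁺: A→C adds C; J→EG adds E, G; CEJ→ABF adds B, F; BCF→AHJ adds H → {A, B, C, E, F, G, H, J}. Minimal: {J}⁺ = {E, F, G, J}; {A}⁺ = {A, C} — none reach the full schema.
{B, J}⁺: J→EG adds E, G; BJ→AH adds A, H; A→C adds C; E→F adds F → {A, B, C, E, F, G, H, J}. Minimal: {J}⁺ = {E, F, G, J}; {B}⁺ = {B} — none reach the full schema.
{C, J}⁺: J→EG adds E, G; CEJ→ABF adds A, B, F; BCF→AHJ adds H → {A, B, C, E, F, G, H, J}. Minimal: {J}⁺ = {E, F, G, J}; {C}⁺ = {C} — none reach the full schema.
{B, C, E}⁺: E→F adds F; BCF→AHJ adds A, H, J; J→EG adds G → {A, B, C, E, F, G, H, J}. Minimal: {C, E}⁺ = {C, E, F}; {B, E}⁺ = {B, E, F}; {B, C}⁺ = {B, C} — none reach the full schema.
{B, C, F}⁺: BCF→AHJ adds A, H, J; ABC→EHJ adds E; J→EG adds G → {A, B, C, E, F, G, H, J}. Minimal: {C, F}⁺ = {C, F}; {B, F}⁺ = {B, F}; {B, C}⁺ = {B, C} — none reach the full schema.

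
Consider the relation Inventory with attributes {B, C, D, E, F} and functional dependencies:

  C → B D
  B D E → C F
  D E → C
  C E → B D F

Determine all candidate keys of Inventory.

(C, E), (D, E)

{C, E}⁺: C→BD adds B, D; BDE→CF adds F → {B, C, D, E, F}. Minimal: {E}⁺ = {E}; {C}⁺ = {B, C, D} — none reach the full schema.
{D, E}⁺: DE→C adds C; CE→BDF adds B, F → {B, C, D, E, F}. Minimal: {E}⁺ = {E}; {D}⁺ = {D} — none reach the full schema.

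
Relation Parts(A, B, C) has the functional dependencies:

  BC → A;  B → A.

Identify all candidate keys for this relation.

(B, C)

Attributes B, C never appear on any right-hand side, so every candidate key must contain {B, C}.
{B, C}⁺ = {A, B, C}, which is all of the schema, so {B, C} is the only candidate key.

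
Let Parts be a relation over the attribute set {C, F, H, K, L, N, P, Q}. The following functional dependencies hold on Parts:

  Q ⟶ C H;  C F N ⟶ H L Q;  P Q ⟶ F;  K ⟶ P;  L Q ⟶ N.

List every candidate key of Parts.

{K, L, Q}; {K, N, Q}; {C, F, K, N}

{K, L, Q}⁺: Q→CH adds C, H; K→P adds P; LQ→N adds N; PQ→F adds F → {C, F, H, K, L, N, P, Q}.
{K, N, Q}⁺: Q→CH adds C, H; K→P adds P; PQ→F adds F; CFN→HLQ adds L → {C, F, H, K, L, N, P, Q}.
{C, F, K, N}⁺: CFN→HLQ adds H, L, Q; K→P adds P → {C, F, H, K, L, N, P, Q}.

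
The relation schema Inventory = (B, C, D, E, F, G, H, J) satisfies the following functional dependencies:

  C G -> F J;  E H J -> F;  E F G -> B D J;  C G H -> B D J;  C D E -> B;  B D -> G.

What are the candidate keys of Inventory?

Attributes C, E, H never appear on any right-hand side, so every candidate key must contain {C, E, H}.
{C, E, H}⁺ = {C, E, H}, which is not all of the schema, so we must add further attributes.
{C, D, E, H}⁺: CDE→B adds B; BD→G adds G; CG→FJ adds F, J → {B, C, D, E, F, G, H, J}.
{C, E, G, H}⁺: CG→FJ adds F, J; EFG→BDJ adds B, D → {B, C, D, E, F, G, H, J}.

(C, D, E, H), (C, E, G, H)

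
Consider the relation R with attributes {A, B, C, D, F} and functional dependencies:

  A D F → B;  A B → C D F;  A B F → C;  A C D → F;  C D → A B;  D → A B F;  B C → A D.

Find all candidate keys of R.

{D}, {A, B}, {B, C}

{D}⁺: D→ABF adds A, B, F; AB→CDF adds C → {A, B, C, D, F}.
{A, B}⁺: AB→CDF adds C, D, F → {A, B, C, D, F}. Minimal: {B}⁺ = {B}; {A}⁺ = {A} — none reach the full schema.
{B, C}⁺: BC→AD adds A, D; AB→CDF adds F → {A, B, C, D, F}. Minimal: {C}⁺ = {C}; {B}⁺ = {B} — none reach the full schema.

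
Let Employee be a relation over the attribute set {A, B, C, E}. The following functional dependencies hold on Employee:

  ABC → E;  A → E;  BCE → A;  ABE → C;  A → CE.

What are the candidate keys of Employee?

{A, B}, {B, C, E}

Attribute B never appears on the right-hand side of any dependency, so B must belong to every candidate key.
{B}⁺ = {B}, which is not all of the schema, so we must add further attributes.
{A, B}⁺: A→E adds E; ABE→C adds C → {A, B, C, E}. Minimal: {B}⁺ = {B}; {A}⁺ = {A, C, E} — none reach the full schema.
{B, C, E}⁺: BCE→A adds A → {A, B, C, E}. Minimal: {C, E}⁺ = {C, E}; {B, E}⁺ = {B, E}; {B, C}⁺ = {B, C} — none reach the full schema.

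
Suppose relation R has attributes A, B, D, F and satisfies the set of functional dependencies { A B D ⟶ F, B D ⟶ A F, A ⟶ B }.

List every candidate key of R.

Attribute D never appears on the right-hand side of any dependency, so D must belong to every candidate key.
{D}⁺ = {D}, which is not all of the schema, so we must add further attributes.
{A, D}⁺: A→B adds B; ABD→F adds F → {A, B, D, F}.
{B, D}⁺: BD→AF adds A, F → {A, B, D, F}.

AD, BD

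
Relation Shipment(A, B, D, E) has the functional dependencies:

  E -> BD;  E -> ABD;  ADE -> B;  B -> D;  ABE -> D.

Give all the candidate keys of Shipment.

Attribute E never appears on the right-hand side of any dependency, so E must belong to every candidate key.
{E}⁺ = {A, B, D, E}, which is all of the schema, so {E} is the only candidate key.

E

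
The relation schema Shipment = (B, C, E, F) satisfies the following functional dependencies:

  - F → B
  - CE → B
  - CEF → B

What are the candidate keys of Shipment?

(C, E, F)

Attributes C, E, F never appear on any right-hand side, so every candidate key must contain {C, E, F}.
{C, E, F}⁺ = {B, C, E, F}, which is all of the schema, so {C, E, F} is the only candidate key.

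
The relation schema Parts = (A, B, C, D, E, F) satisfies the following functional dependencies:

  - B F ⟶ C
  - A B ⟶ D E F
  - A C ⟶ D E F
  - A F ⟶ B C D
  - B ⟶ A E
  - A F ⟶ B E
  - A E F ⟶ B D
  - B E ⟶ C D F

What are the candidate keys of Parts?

(B); (A, C); (A, F)

{B}⁺: B→AE adds A, E; BE→CDF adds C, D, F → {A, B, C, D, E, F}.
{A, C}⁺: AC→DEF adds D, E, F; AF→BCD adds B → {A, B, C, D, E, F}.
{A, F}⁺: AF→BCD adds B, C, D; B→AE adds E → {A, B, C, D, E, F}.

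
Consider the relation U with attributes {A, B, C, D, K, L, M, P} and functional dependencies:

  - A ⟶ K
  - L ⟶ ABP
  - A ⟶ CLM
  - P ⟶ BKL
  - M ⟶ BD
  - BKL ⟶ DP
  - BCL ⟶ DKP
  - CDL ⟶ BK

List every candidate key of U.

A, L, P

{A}⁺: A→K adds K; A→CLM adds C, L, M; M→BD adds B, D; BKL→DP adds P → {A, B, C, D, K, L, M, P}.
{L}⁺: L→ABP adds A, B, P; A→CLM adds C, M; P→BKL adds K; M→BD adds D → {A, B, C, D, K, L, M, P}.
{P}⁺: P→BKL adds B, K, L; BKL→DP adds D; L→ABP adds A; A→CLM adds C, M → {A, B, C, D, K, L, M, P}.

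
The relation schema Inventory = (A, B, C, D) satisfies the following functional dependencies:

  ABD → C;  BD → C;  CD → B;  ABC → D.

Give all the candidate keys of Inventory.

{A, B, C}, {A, B, D}, {A, C, D}

Attribute A never appears on the right-hand side of any dependency, so A must belong to every candidate key.
{A}⁺ = {A}, which is not all of the schema, so we must add further attributes.
{A, B, C}⁺: ABC→D adds D → {A, B, C, D}. Minimal: {B, C}⁺ = {B, C}; {A, C}⁺ = {A, C}; {A, B}⁺ = {A, B} — none reach the full schema.
{A, B, D}⁺: ABD→C adds C → {A, B, C, D}. Minimal: {B, D}⁺ = {B, C, D}; {A, D}⁺ = {A, D}; {A, B}⁺ = {A, B} — none reach the full schema.
{A, C, D}⁺: CD→B adds B → {A, B, C, D}. Minimal: {C, D}⁺ = {B, C, D}; {A, D}⁺ = {A, D}; {A, C}⁺ = {A, C} — none reach the full schema.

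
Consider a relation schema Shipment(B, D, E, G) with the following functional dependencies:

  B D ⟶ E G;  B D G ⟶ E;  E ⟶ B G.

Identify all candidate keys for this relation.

Attribute D never appears on the right-hand side of any dependency, so D must belong to every candidate key.
{D}⁺ = {D}, which is not all of the schema, so we must add further attributes.
{B, D}⁺: BD→EG adds E, G → {B, D, E, G}. Minimal: {D}⁺ = {D}; {B}⁺ = {B} — none reach the full schema.
{D, E}⁺: E→BG adds B, G → {B, D, E, G}. Minimal: {E}⁺ = {B, E, G}; {D}⁺ = {D} — none reach the full schema.

(B, D), (D, E)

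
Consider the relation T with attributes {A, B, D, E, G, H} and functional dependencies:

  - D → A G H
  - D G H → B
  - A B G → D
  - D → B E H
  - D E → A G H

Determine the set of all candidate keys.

{D}, {A, B, G}

{D}⁺: D→AGH adds A, G, H; DGH→B adds B; D→BEH adds E → {A, B, D, E, G, H}.
{A, B, G}⁺: ABG→D adds D; D→BEH adds E, H → {A, B, D, E, G, H}. Minimal: {B, G}⁺ = {B, G}; {A, G}⁺ = {A, G}; {A, B}⁺ = {A, B} — none reach the full schema.
Any other superkey contains one of these as a subset, so there are no further candidate keys.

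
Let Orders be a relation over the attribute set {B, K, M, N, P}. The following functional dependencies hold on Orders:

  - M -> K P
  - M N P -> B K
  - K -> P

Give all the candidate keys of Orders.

Attributes M, N never appear on any right-hand side, so every candidate key must contain {M, N}.
{M, N}⁺ = {B, K, M, N, P}, which is all of the schema, so {M, N} is the only candidate key.

{M, N}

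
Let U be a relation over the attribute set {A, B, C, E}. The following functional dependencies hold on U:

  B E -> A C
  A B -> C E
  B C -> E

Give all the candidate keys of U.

{A, B}, {B, C}, {B, E}

Attribute B never appears on the right-hand side of any dependency, so B must belong to every candidate key.
{B}⁺ = {B}, which is not all of the schema, so we must add further attributes.
{A, B}⁺: AB→CE adds C, E → {A, B, C, E}. Minimal: {B}⁺ = {B}; {A}⁺ = {A} — none reach the full schema.
{B, C}⁺: BC→E adds E; BE→AC adds A → {A, B, C, E}. Minimal: {C}⁺ = {C}; {B}⁺ = {B} — none reach the full schema.
{B, E}⁺: BE→AC adds A, C → {A, B, C, E}. Minimal: {E}⁺ = {E}; {B}⁺ = {B} — none reach the full schema.
Any other superkey contains one of these as a subset, so there are no further candidate keys.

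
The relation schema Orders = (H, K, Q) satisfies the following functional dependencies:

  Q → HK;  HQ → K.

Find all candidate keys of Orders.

Attribute Q never appears on the right-hand side of any dependency, so Q must belong to every candidate key.
{Q}⁺ = {H, K, Q}, which is all of the schema, so {Q} is the only candidate key.

{Q}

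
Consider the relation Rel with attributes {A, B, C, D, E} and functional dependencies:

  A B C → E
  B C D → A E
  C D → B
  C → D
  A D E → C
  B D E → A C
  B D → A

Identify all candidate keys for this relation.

(C); (A, D, E); (B, D, E)

{C}⁺: C→D adds D; CD→B adds B; BD→A adds A; ABC→E adds E → {A, B, C, D, E}.
{A, D, E}⁺: ADE→C adds C; CD→B adds B → {A, B, C, D, E}.
{B, D, E}⁺: BDE→AC adds A, C → {A, B, C, D, E}.
Any other superkey contains one of these as a subset, so there are no further candidate keys.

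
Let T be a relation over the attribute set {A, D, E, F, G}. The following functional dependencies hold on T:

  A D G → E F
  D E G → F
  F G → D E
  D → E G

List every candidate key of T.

(A, D), (A, F, G)

Attribute A never appears on the right-hand side of any dependency, so A must belong to every candidate key.
{A}⁺ = {A}, which is not all of the schema, so we must add further attributes.
{A, D}⁺: D→EG adds E, G; ADG→EF adds F → {A, D, E, F, G}. Minimal: {D}⁺ = {D, E, F, G}; {A}⁺ = {A} — none reach the full schema.
{A, F, G}⁺: FG→DE adds D, E → {A, D, E, F, G}. Minimal: {F, G}⁺ = {D, E, F, G}; {A, G}⁺ = {A, G}; {A, F}⁺ = {A, F} — none reach the full schema.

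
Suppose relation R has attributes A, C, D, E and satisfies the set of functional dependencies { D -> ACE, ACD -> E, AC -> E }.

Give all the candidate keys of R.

{D}

Attribute D never appears on the right-hand side of any dependency, so D must belong to every candidate key.
{D}⁺ = {A, C, D, E}, which is all of the schema, so {D} is the only candidate key.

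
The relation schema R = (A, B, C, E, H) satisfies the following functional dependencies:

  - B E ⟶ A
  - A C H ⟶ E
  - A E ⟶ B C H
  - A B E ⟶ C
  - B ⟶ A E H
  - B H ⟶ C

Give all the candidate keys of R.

{B}, {A, E}, {A, C, H}

{B}⁺: B→AEH adds A, E, H; BH→C adds C → {A, B, C, E, H}.
{A, E}⁺: AE→BCH adds B, C, H → {A, B, C, E, H}. Minimal: {E}⁺ = {E}; {A}⁺ = {A} — none reach the full schema.
{A, C, H}⁺: ACH→E adds E; AE→BCH adds B → {A, B, C, E, H}. Minimal: {C, H}⁺ = {C, H}; {A, H}⁺ = {A, H}; {A, C}⁺ = {A, C} — none reach the full schema.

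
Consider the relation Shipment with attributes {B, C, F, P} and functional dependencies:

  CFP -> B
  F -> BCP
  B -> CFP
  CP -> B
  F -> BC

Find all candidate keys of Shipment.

{B}, {F}, {C, P}

{B}⁺: B→CFP adds C, F, P → {B, C, F, P}.
{F}⁺: F→BCP adds B, C, P → {B, C, F, P}.
{C, P}⁺: CP→B adds B; B→CFP adds F → {B, C, F, P}. Minimal: {P}⁺ = {P}; {C}⁺ = {C} — none reach the full schema.
Any other superkey contains one of these as a subset, so there are no further candidate keys.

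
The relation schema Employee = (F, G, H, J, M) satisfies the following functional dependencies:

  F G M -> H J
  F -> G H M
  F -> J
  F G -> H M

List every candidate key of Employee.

Attribute F never appears on the right-hand side of any dependency, so F must belong to every candidate key.
{F}⁺ = {F, G, H, J, M}, which is all of the schema, so {F} is the only candidate key.

(F)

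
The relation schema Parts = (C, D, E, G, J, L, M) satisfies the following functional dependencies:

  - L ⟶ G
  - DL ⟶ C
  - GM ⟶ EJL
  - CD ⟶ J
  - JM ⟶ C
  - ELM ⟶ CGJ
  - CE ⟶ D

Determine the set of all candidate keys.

Attribute M never appears on the right-hand side of any dependency, so M must belong to every candidate key.
{M}⁺ = {M}, which is not all of the schema, so we must add further attributes.
{G, M}⁺: GM→EJL adds E, J, L; JM→C adds C; CE→D adds D → {C, D, E, G, J, L, M}. Minimal: {M}⁺ = {M}; {G}⁺ = {G} — none reach the full schema.
{L, M}⁺: L→G adds G; GM→EJL adds E, J; JM→C adds C; CE→D adds D → {C, D, E, G, J, L, M}. Minimal: {M}⁺ = {M}; {L}⁺ = {G, L} — none reach the full schema.
Any other superkey contains one of these as a subset, so there are no further candidate keys.

{G, M}; {L, M}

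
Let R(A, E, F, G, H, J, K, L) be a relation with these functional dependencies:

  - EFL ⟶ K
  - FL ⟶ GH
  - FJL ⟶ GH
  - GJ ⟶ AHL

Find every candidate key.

Attributes E, F, J never appear on any right-hand side, so every candidate key must contain {E, F, J}.
{E, F, J}⁺ = {E, F, J}, which is not all of the schema, so we must add further attributes.
{E, F, G, J}⁺: GJ→AHL adds A, H, L; EFL→K adds K → {A, E, F, G, H, J, K, L}.
{E, F, J, L}⁺: EFL→K adds K; FL→GH adds G, H; GJ→AHL adds A → {A, E, F, G, H, J, K, L}.
Any other superkey contains one of these as a subset, so there are no further candidate keys.

{E, F, G, J}; {E, F, J, L}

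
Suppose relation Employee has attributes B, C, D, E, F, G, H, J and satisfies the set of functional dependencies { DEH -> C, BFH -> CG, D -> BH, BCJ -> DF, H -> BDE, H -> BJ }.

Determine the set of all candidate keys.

{D}⁺: D→BH adds B, H; H→BDE adds E; H→BJ adds J; DEH→C adds C; BCJ→DF adds F; BFH→CG adds G → {B, C, D, E, F, G, H, J}.
{H}⁺: H→BDE adds B, D, E; H→BJ adds J; DEH→C adds C; BCJ→DF adds F; BFH→CG adds G → {B, C, D, E, F, G, H, J}.
{B, C, J}⁺: BCJ→DF adds D, F; D→BH adds H; H→BDE adds E; BFH→CG adds G → {B, C, D, E, F, G, H, J}. Minimal: {C, J}⁺ = {C, J}; {B, J}⁺ = {B, J}; {B, C}⁺ = {B, C} — none reach the full schema.

{D}, {H}, {B, C, J}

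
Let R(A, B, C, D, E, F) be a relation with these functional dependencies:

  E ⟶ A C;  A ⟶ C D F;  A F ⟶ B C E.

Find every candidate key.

{A}, {E}

{A}⁺: A→CDF adds C, D, F; AF→BCE adds B, E → {A, B, C, D, E, F}.
{E}⁺: E→AC adds A, C; A→CDF adds D, F; AF→BCE adds B → {A, B, C, D, E, F}.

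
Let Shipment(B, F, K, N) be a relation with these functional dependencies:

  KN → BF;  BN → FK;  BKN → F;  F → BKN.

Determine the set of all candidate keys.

{F}⁺: F→BKN adds B, K, N → {B, F, K, N}.
{B, N}⁺: BN→FK adds F, K → {B, F, K, N}.
{K, N}⁺: KN→BF adds B, F → {B, F, K, N}.

{F}, {B, N}, {K, N}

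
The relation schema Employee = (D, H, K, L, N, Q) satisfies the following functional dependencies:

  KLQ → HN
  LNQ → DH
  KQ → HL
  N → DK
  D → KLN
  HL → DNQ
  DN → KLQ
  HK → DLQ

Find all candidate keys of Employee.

D, N, HK, HL, KQ

{D}⁺: D→KLN adds K, L, N; DN→KLQ adds Q; KLQ→HN adds H → {D, H, K, L, N, Q}.
{N}⁺: N→DK adds D, K; D→KLN adds L; DN→KLQ adds Q; KLQ→HN adds H → {D, H, K, L, N, Q}.
{H, K}⁺: HK→DLQ adds D, L, Q; KLQ→HN adds N → {D, H, K, L, N, Q}. Minimal: {K}⁺ = {K}; {H}⁺ = {H} — none reach the full schema.
{H, L}⁺: HL→DNQ adds D, N, Q; DN→KLQ adds K → {D, H, K, L, N, Q}. Minimal: {L}⁺ = {L}; {H}⁺ = {H} — none reach the full schema.
{K, Q}⁺: KQ→HL adds H, L; HL→DNQ adds D, N → {D, H, K, L, N, Q}. Minimal: {Q}⁺ = {Q}; {K}⁺ = {K} — none reach the full schema.
Any other superkey contains one of these as a subset, so there are no further candidate keys.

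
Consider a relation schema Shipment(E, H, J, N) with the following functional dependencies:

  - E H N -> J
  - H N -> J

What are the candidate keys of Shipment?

{E, H, N}

Attributes E, H, N never appear on any right-hand side, so every candidate key must contain {E, H, N}.
{E, H, N}⁺ = {E, H, J, N}, which is all of the schema, so {E, H, N} is the only candidate key.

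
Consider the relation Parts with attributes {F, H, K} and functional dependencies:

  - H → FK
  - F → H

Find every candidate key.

{F}⁺: F→H adds H; H→FK adds K → {F, H, K}.
{H}⁺: H→FK adds F, K → {F, H, K}.
Any other superkey contains one of these as a subset, so there are no further candidate keys.

F; H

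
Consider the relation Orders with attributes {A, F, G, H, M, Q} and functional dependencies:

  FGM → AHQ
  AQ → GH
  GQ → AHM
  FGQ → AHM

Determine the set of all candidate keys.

{A, F, Q}, {F, G, M}, {F, G, Q}

Attribute F never appears on the right-hand side of any dependency, so F must belong to every candidate key.
{F}⁺ = {F}, which is not all of the schema, so we must add further attributes.
{A, F, Q}⁺: AQ→GH adds G, H; GQ→AHM adds M → {A, F, G, H, M, Q}. Minimal: {F, Q}⁺ = {F, Q}; {A, Q}⁺ = {A, G, H, M, Q}; {A, F}⁺ = {A, F} — none reach the full schema.
{F, G, M}⁺: FGM→AHQ adds A, H, Q → {A, F, G, H, M, Q}. Minimal: {G, M}⁺ = {G, M}; {F, M}⁺ = {F, M}; {F, G}⁺ = {F, G} — none reach the full schema.
{F, G, Q}⁺: GQ→AHM adds A, H, M → {A, F, G, H, M, Q}. Minimal: {G, Q}⁺ = {A, G, H, M, Q}; {F, Q}⁺ = {F, Q}; {F, G}⁺ = {F, G} — none reach the full schema.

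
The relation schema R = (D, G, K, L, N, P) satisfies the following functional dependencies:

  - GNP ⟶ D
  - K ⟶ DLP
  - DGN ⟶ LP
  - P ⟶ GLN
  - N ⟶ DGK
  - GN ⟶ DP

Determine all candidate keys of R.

{K}, {N}, {P}

{K}⁺: K→DLP adds D, L, P; P→GLN adds G, N → {D, G, K, L, N, P}.
{N}⁺: N→DGK adds D, G, K; GN→DP adds P; K→DLP adds L → {D, G, K, L, N, P}.
{P}⁺: P→GLN adds G, L, N; N→DGK adds D, K → {D, G, K, L, N, P}.
Any other superkey contains one of these as a subset, so there are no further candidate keys.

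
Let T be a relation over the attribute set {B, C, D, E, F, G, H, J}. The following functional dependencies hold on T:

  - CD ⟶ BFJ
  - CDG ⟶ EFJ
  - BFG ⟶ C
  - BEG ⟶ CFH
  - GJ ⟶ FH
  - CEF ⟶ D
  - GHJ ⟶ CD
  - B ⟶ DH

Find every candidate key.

{G, J}, {B, C, G}, {B, E, G}, {B, F, G}, {C, D, G}, {C, E, F, G}

Attribute G never appears on the right-hand side of any dependency, so G must belong to every candidate key.
{G}⁺ = {G}, which is not all of the schema, so we must add further attributes.
{G, J}⁺: GJ→FH adds F, H; GHJ→CD adds C, D; CD→BFJ adds B; CDG→EFJ adds E → {B, C, D, E, F, G, H, J}. Minimal: {J}⁺ = {J}; {G}⁺ = {G} — none reach the full schema.
{B, C, G}⁺: B→DH adds D, H; CD→BFJ adds F, J; CDG→EFJ adds E → {B, C, D, E, F, G, H, J}. Minimal: {C, G}⁺ = {C, G}; {B, G}⁺ = {B, D, G, H}; {B, C}⁺ = {B, C, D, F, H, J} — none reach the full schema.
{B, E, G}⁺: BEG→CFH adds C, F, H; CEF→D adds D; CD→BFJ adds J → {B, C, D, E, F, G, H, J}. Minimal: {E, G}⁺ = {E, G}; {B, G}⁺ = {B, D, G, H}; {B, E}⁺ = {B, D, E, H} — none reach the full schema.
{B, F, G}⁺: BFG→C adds C; B→DH adds D, H; CD→BFJ adds J; CDG→EFJ adds E → {B, C, D, E, F, G, H, J}. Minimal: {F, G}⁺ = {F, G}; {B, G}⁺ = {B, D, G, H}; {B, F}⁺ = {B, D, F, H} — none reach the full schema.
{C, D, G}⁺: CD→BFJ adds B, F, J; CDG→EFJ adds E; BEG→CFH adds H → {B, C, D, E, F, G, H, J}. Minimal: {D, G}⁺ = {D, G}; {C, G}⁺ = {C, G}; {C, D}⁺ = {B, C, D, F, H, J} — none reach the full schema.
{C, E, F, G}⁺: CEF→D adds D; CD→BFJ adds B, J; BEG→CFH adds H → {B, C, D, E, F, G, H, J}. Minimal: {E, F, G}⁺ = {E, F, G}; {C, F, G}⁺ = {C, F, G}; {C, E, G}⁺ = {C, E, G}; … — none reach the full schema.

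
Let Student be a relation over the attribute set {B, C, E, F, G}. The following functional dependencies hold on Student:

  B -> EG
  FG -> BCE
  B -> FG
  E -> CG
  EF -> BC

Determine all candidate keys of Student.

{B}, {E, F}, {F, G}

{B}⁺: B→EG adds E, G; B→FG adds F; E→CG adds C → {B, C, E, F, G}.
{E, F}⁺: E→CG adds C, G; EF→BC adds B → {B, C, E, F, G}. Minimal: {F}⁺ = {F}; {E}⁺ = {C, E, G} — none reach the full schema.
{F, G}⁺: FG→BCE adds B, C, E → {B, C, E, F, G}. Minimal: {G}⁺ = {G}; {F}⁺ = {F} — none reach the full schema.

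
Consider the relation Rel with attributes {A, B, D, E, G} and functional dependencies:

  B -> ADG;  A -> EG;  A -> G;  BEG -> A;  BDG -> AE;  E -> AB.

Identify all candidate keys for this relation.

{A}, {B}, {E}

{A}⁺: A→EG adds E, G; E→AB adds B; B→ADG adds D → {A, B, D, E, G}.
{B}⁺: B→ADG adds A, D, G; A→EG adds E → {A, B, D, E, G}.
{E}⁺: E→AB adds A, B; B→ADG adds D, G → {A, B, D, E, G}.
Any other superkey contains one of these as a subset, so there are no further candidate keys.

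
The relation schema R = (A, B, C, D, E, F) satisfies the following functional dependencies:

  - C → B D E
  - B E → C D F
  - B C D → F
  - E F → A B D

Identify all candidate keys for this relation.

{C}, {B, E}, {E, F}

{C}⁺: C→BDE adds B, D, E; BE→CDF adds F; EF→ABD adds A → {A, B, C, D, E, F}.
{B, E}⁺: BE→CDF adds C, D, F; EF→ABD adds A → {A, B, C, D, E, F}. Minimal: {E}⁺ = {E}; {B}⁺ = {B} — none reach the full schema.
{E, F}⁺: EF→ABD adds A, B, D; BE→CDF adds C → {A, B, C, D, E, F}. Minimal: {F}⁺ = {F}; {E}⁺ = {E} — none reach the full schema.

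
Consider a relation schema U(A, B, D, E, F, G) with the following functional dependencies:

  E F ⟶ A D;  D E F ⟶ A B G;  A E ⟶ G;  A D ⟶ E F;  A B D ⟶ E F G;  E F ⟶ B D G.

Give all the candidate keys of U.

AD, EF

{A, D}⁺: AD→EF adds E, F; EF→BDG adds B, G → {A, B, D, E, F, G}. Minimal: {D}⁺ = {D}; {A}⁺ = {A} — none reach the full schema.
{E, F}⁺: EF→AD adds A, D; DEF→ABG adds B, G → {A, B, D, E, F, G}. Minimal: {F}⁺ = {F}; {E}⁺ = {E} — none reach the full schema.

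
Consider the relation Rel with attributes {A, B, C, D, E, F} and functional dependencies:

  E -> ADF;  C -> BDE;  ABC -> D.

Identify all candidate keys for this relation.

(C)

{C}⁺: C→BDE adds B, D, E; E→ADF adds A, F → {A, B, C, D, E, F}.
No other minimal superkey exists.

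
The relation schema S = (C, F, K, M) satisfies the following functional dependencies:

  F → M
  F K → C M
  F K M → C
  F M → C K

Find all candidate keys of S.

(F)

Attribute F never appears on the right-hand side of any dependency, so F must belong to every candidate key.
{F}⁺ = {C, F, K, M}, which is all of the schema, so {F} is the only candidate key.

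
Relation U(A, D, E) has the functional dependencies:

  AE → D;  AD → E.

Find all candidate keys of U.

{A, D}; {A, E}

Attribute A never appears on the right-hand side of any dependency, so A must belong to every candidate key.
{A}⁺ = {A}, which is not all of the schema, so we must add further attributes.
{A, D}⁺: AD→E adds E → {A, D, E}.
{A, E}⁺: AE→D adds D → {A, D, E}.
Any other superkey contains one of these as a subset, so there are no further candidate keys.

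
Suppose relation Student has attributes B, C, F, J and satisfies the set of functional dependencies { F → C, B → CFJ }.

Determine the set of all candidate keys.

Attribute B never appears on the right-hand side of any dependency, so B must belong to every candidate key.
{B}⁺ = {B, C, F, J}, which is all of the schema, so {B} is the only candidate key.

{B}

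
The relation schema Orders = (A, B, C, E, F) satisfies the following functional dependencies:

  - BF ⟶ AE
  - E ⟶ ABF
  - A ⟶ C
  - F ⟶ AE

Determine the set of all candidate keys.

(E), (F)

{E}⁺: E→ABF adds A, B, F; A→C adds C → {A, B, C, E, F}.
{F}⁺: F→AE adds A, E; E→ABF adds B; A→C adds C → {A, B, C, E, F}.
Any other superkey contains one of these as a subset, so there are no further candidate keys.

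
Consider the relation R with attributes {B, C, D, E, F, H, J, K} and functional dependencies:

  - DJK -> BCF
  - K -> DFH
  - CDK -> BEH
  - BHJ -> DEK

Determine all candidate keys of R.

(J, K), (B, H, J)

{J, K}⁺: K→DFH adds D, F, H; DJK→BCF adds B, C; CDK→BEH adds E → {B, C, D, E, F, H, J, K}. Minimal: {K}⁺ = {D, F, H, K}; {J}⁺ = {J} — none reach the full schema.
{B, H, J}⁺: BHJ→DEK adds D, E, K; DJK→BCF adds C, F → {B, C, D, E, F, H, J, K}. Minimal: {H, J}⁺ = {H, J}; {B, J}⁺ = {B, J}; {B, H}⁺ = {B, H} — none reach the full schema.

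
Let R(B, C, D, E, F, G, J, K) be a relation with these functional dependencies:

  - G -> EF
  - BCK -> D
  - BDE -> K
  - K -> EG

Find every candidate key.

{B, C, J, K}; {B, C, D, E, J}; {B, C, D, G, J}

Attributes B, C, J never appear on any right-hand side, so every candidate key must contain {B, C, J}.
{B, C, J}⁺ = {B, C, J}, which is not all of the schema, so we must add further attributes.
{B, C, J, K}⁺: BCK→D adds D; K→EG adds E, G; G→EF adds F → {B, C, D, E, F, G, J, K}. Minimal: {C, J, K}⁺ = {C, E, F, G, J, K}; {B, J, K}⁺ = {B, E, F, G, J, K}; {B, C, K}⁺ = {B, C, D, E, F, G, K}; … — none reach the full schema.
{B, C, D, E, J}⁺: BDE→K adds K; K→EG adds G; G→EF adds F → {B, C, D, E, F, G, J, K}. Minimal: {C, D, E, J}⁺ = {C, D, E, J}; {B, D, E, J}⁺ = {B, D, E, F, G, J, K}; {B, C, E, J}⁺ = {B, C, E, J}; … — none reach the full schema.
{B, C, D, G, J}⁺: G→EF adds E, F; BDE→K adds K → {B, C, D, E, F, G, J, K}. Minimal: {C, D, G, J}⁺ = {C, D, E, F, G, J}; {B, D, G, J}⁺ = {B, D, E, F, G, J, K}; {B, C, G, J}⁺ = {B, C, E, F, G, J}; … — none reach the full schema.
Any other superkey contains one of these as a subset, so there are no further candidate keys.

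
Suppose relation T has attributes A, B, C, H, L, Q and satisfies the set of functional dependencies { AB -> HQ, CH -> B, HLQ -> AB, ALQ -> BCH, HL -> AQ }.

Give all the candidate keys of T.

HL, ABL, ALQ

Attribute L never appears on the right-hand side of any dependency, so L must belong to every candidate key.
{L}⁺ = {L}, which is not all of the schema, so we must add further attributes.
{H, L}⁺: HL→AQ adds A, Q; HLQ→AB adds B; ALQ→BCH adds C → {A, B, C, H, L, Q}. Minimal: {L}⁺ = {L}; {H}⁺ = {H} — none reach the full schema.
{A, B, L}⁺: AB→HQ adds H, Q; ALQ→BCH adds C → {A, B, C, H, L, Q}. Minimal: {B, L}⁺ = {B, L}; {A, L}⁺ = {A, L}; {A, B}⁺ = {A, B, H, Q} — none reach the full schema.
{A, L, Q}⁺: ALQ→BCH adds B, C, H → {A, B, C, H, L, Q}. Minimal: {L, Q}⁺ = {L, Q}; {A, Q}⁺ = {A, Q}; {A, L}⁺ = {A, L} — none reach the full schema.
Any other superkey contains one of these as a subset, so there are no further candidate keys.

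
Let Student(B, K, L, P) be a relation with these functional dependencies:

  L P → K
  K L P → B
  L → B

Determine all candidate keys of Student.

Attributes L, P never appear on any right-hand side, so every candidate key must contain {L, P}.
{L, P}⁺ = {B, K, L, P}, which is all of the schema, so {L, P} is the only candidate key.

(L, P)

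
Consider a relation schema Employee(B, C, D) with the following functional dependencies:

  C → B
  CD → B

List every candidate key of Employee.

CD

Attributes C, D never appear on any right-hand side, so every candidate key must contain {C, D}.
{C, D}⁺ = {B, C, D}, which is all of the schema, so {C, D} is the only candidate key.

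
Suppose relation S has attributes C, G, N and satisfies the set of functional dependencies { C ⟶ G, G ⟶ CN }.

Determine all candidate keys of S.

{C}⁺: C→G adds G; G→CN adds N → {C, G, N}.
{G}⁺: G→CN adds C, N → {C, G, N}.
Any other superkey contains one of these as a subset, so there are no further candidate keys.

{C}, {G}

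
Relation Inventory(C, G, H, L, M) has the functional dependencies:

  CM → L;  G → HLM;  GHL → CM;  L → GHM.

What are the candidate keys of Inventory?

G; L; CM

{G}⁺: G→HLM adds H, L, M; GHL→CM adds C → {C, G, H, L, M}.
{L}⁺: L→GHM adds G, H, M; GHL→CM adds C → {C, G, H, L, M}.
{C, M}⁺: CM→L adds L; L→GHM adds G, H → {C, G, H, L, M}. Minimal: {M}⁺ = {M}; {C}⁺ = {C} — none reach the full schema.
Any other superkey contains one of these as a subset, so there are no further candidate keys.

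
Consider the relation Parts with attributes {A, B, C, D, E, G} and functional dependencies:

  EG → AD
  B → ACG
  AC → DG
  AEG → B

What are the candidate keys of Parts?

{B, E}, {E, G}, {A, C, E}

Attribute E never appears on the right-hand side of any dependency, so E must belong to every candidate key.
{E}⁺ = {E}, which is not all of the schema, so we must add further attributes.
{B, E}⁺: B→ACG adds A, C, G; AC→DG adds D → {A, B, C, D, E, G}.
{E, G}⁺: EG→AD adds A, D; AEG→B adds B; B→ACG adds C → {A, B, C, D, E, G}.
{A, C, E}⁺: AC→DG adds D, G; AEG→B adds B → {A, B, C, D, E, G}.
Any other superkey contains one of these as a subset, so there are no further candidate keys.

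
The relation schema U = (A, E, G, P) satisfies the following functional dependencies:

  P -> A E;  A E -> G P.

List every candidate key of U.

{P}, {A, E}

{P}⁺: P→AE adds A, E; AE→GP adds G → {A, E, G, P}.
{A, E}⁺: AE→GP adds G, P → {A, E, G, P}. Minimal: {E}⁺ = {E}; {A}⁺ = {A} — none reach the full schema.
Any other superkey contains one of these as a subset, so there are no further candidate keys.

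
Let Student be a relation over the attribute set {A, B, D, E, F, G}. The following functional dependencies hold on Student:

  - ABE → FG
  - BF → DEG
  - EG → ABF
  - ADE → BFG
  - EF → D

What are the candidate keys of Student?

BF, EG, ABE, ADE, AEF

{B, F}⁺: BF→DEG adds D, E, G; EG→ABF adds A → {A, B, D, E, F, G}. Minimal: {F}⁺ = {F}; {B}⁺ = {B} — none reach the full schema.
{E, G}⁺: EG→ABF adds A, B, F; EF→D adds D → {A, B, D, E, F, G}. Minimal: {G}⁺ = {G}; {E}⁺ = {E} — none reach the full schema.
{A, B, E}⁺: ABE→FG adds F, G; BF→DEG adds D → {A, B, D, E, F, G}. Minimal: {B, E}⁺ = {B, E}; {A, E}⁺ = {A, E}; {A, B}⁺ = {A, B} — none reach the full schema.
{A, D, E}⁺: ADE→BFG adds B, F, G → {A, B, D, E, F, G}. Minimal: {D, E}⁺ = {D, E}; {A, E}⁺ = {A, E}; {A, D}⁺ = {A, D} — none reach the full schema.
{A, E, F}⁺: EF→D adds D; ADE→BFG adds B, G → {A, B, D, E, F, G}. Minimal: {E, F}⁺ = {D, E, F}; {A, F}⁺ = {A, F}; {A, E}⁺ = {A, E} — none reach the full schema.
Any other superkey contains one of these as a subset, so there are no further candidate keys.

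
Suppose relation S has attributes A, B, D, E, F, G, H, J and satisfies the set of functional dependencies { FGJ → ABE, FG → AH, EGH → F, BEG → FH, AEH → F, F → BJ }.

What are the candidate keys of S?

Attributes D, G never appear on any right-hand side, so every candidate key must contain {D, G}.
{D, G}⁺ = {D, G}, which is not all of the schema, so we must add further attributes.
{D, F, G}⁺: FG→AH adds A, H; F→BJ adds B, J; FGJ→ABE adds E → {A, B, D, E, F, G, H, J}. Minimal: {F, G}⁺ = {A, B, E, F, G, H, J}; {D, G}⁺ = {D, G}; {D, F}⁺ = {B, D, F, J} — none reach the full schema.
{B, D, E, G}⁺: BEG→FH adds F, H; F→BJ adds J; FGJ→ABE adds A → {A, B, D, E, F, G, H, J}. Minimal: {D, E, G}⁺ = {D, E, G}; {B, E, G}⁺ = {A, B, E, F, G, H, J}; {B, D, G}⁺ = {B, D, G}; … — none reach the full schema.
{D, E, G, H}⁺: EGH→F adds F; F→BJ adds B, J; FGJ→ABE adds A → {A, B, D, E, F, G, H, J}. Minimal: {E, G, H}⁺ = {A, B, E, F, G, H, J}; {D, G, H}⁺ = {D, G, H}; {D, E, H}⁺ = {D, E, H}; … — none reach the full schema.

{D, F, G}, {B, D, E, G}, {D, E, G, H}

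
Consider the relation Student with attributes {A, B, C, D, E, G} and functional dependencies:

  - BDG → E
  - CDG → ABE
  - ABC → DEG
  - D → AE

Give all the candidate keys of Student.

(A, B, C), (B, C, D), (C, D, G)

Attribute C never appears on the right-hand side of any dependency, so C must belong to every candidate key.
{C}⁺ = {C}, which is not all of the schema, so we must add further attributes.
{A, B, C}⁺: ABC→DEG adds D, E, G → {A, B, C, D, E, G}.
{B, C, D}⁺: D→AE adds A, E; ABC→DEG adds G → {A, B, C, D, E, G}.
{C, D, G}⁺: CDG→ABE adds A, B, E → {A, B, C, D, E, G}.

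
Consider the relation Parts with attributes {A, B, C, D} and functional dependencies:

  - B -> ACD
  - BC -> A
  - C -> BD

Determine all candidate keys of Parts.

(B), (C)

{B}⁺: B→ACD adds A, C, D → {A, B, C, D}.
{C}⁺: C→BD adds B, D; B→ACD adds A → {A, B, C, D}.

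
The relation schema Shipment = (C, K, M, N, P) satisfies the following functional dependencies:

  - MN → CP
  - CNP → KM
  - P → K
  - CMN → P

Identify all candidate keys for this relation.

{M, N}⁺: MN→CP adds C, P; CNP→KM adds K → {C, K, M, N, P}. Minimal: {N}⁺ = {N}; {M}⁺ = {M} — none reach the full schema.
{C, N, P}⁺: CNP→KM adds K, M → {C, K, M, N, P}. Minimal: {N, P}⁺ = {K, N, P}; {C, P}⁺ = {C, K, P}; {C, N}⁺ = {C, N} — none reach the full schema.

(M, N), (C, N, P)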